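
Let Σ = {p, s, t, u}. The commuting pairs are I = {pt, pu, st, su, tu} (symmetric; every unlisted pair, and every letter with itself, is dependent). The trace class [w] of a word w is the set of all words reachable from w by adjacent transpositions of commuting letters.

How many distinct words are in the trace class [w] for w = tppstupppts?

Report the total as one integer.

piece 0:t — minimal
piece 1:p — minimal
piece 2:p rests on {1:p}
piece 3:s rests on {2:p}
piece 4:t rests on {0:t}
piece 5:u — minimal
piece 6:p rests on {3:s}
piece 7:p rests on {6:p}
piece 8:p rests on {7:p}
piece 9:t rests on {4:t}
piece 10:s rests on {8:p}
minimal pieces: {0:t, 1:p, 5:u}
ways to finish when only these pieces remain (= sum over removing one remaining piece with nothing left below it):
  1 left: {5}→1  {9}→1  {10}→1
  2 left: {4,9}→1  {5,9}→2  {5,10}→2  {8,10}→1  {9,10}→2
  3 left: {0,4,9}→1  {4,5,9}→3  {4,9,10}→3  {5,8,10}→3  {5,9,10}→6  {7,8,10}→1  {8,9,10}→3
  4 left: {0,4,5,9}→4  {0,4,9,10}→4  {4,5,9,10}→12  {4,8,9,10}→6  {5,7,8,10}→4  {5,8,9,10}→12  {6,7,8,10}→1  {7,8,9,10}→4
  5 left: {0,4,5,9,10}→20  {0,4,8,9,10}→10  {3,6,7,8,10}→1  {4,5,8,9,10}→30  {4,7,8,9,10}→10  {5,6,7,8,10}→5  {5,7,8,9,10}→20  {6,7,8,9,10}→5
  6 left: {0,4,5,8,9,10}→60  {0,4,7,8,9,10}→20  {2,3,6,7,8,10}→1  {3,5,6,7,8,10}→6  {3,6,7,8,9,10}→6  {4,5,7,8,9,10}→60  {4,6,7,8,9,10}→15  {5,6,7,8,9,10}→30
  7 left: {0,4,5,7,8,9,10}→140  {0,4,6,7,8,9,10}→35  {1,2,3,6,7,8,10}→1  {2,3,5,6,7,8,10}→7  {2,3,6,7,8,9,10}→7  {3,4,6,7,8,9,10}→21  {3,5,6,7,8,9,10}→42  {4,5,6,7,8,9,10}→105
  8 left: {0,3,4,6,7,8,9,10}→56  {0,4,5,6,7,8,9,10}→280  {1,2,3,5,6,7,8,10}→8  {1,2,3,6,7,8,9,10}→8  {2,3,4,6,7,8,9,10}→28  {2,3,5,6,7,8,9,10}→56  {3,4,5,6,7,8,9,10}→168
  9 left: {0,2,3,4,6,7,8,9,10}→84  {0,3,4,5,6,7,8,9,10}→504  {1,2,3,4,6,7,8,9,10}→36  {1,2,3,5,6,7,8,9,10}→72  {2,3,4,5,6,7,8,9,10}→252
  placing 0:t first → 360 extensions
  placing 1:p first → 840 extensions
  placing 5:u first → 120 extensions
total linear extensions = 1320

1320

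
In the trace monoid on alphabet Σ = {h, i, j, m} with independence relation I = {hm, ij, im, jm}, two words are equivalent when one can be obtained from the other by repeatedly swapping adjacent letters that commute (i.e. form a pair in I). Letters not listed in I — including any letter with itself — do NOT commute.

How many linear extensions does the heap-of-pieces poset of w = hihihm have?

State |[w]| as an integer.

6

drop 0:h onto floor
drop 1:i onto {0:h}
drop 2:h onto {1:i}
drop 3:i onto {2:h}
drop 4:h onto {3:i}
drop 5:m onto floor
ground layer = {0:h, 5:m}
drop-orders for the pieces not yet dropped (sum over which currently-grounded one goes next):
  1 to go: {4} 1  {5} 1
  2 to go: {3,4} 1  {4,5} 2
  3 to go: {2,3,4} 1  {3,4,5} 3
  4 to go: {1,2,3,4} 1  {2,3,4,5} 4
  if 0:h drops first: 5 orders
  if 5:m drops first: 1 orders
heap linearizations: 6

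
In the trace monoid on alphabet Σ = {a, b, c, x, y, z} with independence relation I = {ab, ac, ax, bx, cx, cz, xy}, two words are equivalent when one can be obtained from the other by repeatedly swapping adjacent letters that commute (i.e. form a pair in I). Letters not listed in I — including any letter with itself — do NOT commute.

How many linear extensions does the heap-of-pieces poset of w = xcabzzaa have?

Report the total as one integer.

piece 0:x — minimal
piece 1:c — minimal
piece 2:a — minimal
piece 3:b rests on {1:c}
piece 4:z rests on {0:x, 2:a, 3:b}
piece 5:z rests on {4:z}
piece 6:a rests on {5:z}
piece 7:a rests on {6:a}
minimal pieces: {0:x, 1:c, 2:a}
ways to finish when only these pieces remain (= sum over removing one remaining piece with nothing left below it):
  1 left: {7}→1
  2 left: {6,7}→1
  3 left: {5,6,7}→1
  4 left: {4,5,6,7}→1
  5 left: {0,4,5,6,7}→1  {2,4,5,6,7}→1  {3,4,5,6,7}→1
  6 left: {0,2,4,5,6,7}→2  {0,3,4,5,6,7}→2  {1,3,4,5,6,7}→1  {2,3,4,5,6,7}→2
  placing 0:x first → 3 extensions
  placing 1:c first → 6 extensions
  placing 2:a first → 3 extensions
total linear extensions = 12

12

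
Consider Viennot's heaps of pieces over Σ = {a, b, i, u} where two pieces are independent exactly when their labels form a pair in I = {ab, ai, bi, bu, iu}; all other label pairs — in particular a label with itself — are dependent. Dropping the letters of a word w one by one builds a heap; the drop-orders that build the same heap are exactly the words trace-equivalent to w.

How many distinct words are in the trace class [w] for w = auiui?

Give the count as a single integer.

drop 0:a onto floor
drop 1:u onto {0:a}
drop 2:i onto floor
drop 3:u onto {1:u}
drop 4:i onto {2:i}
ground layer = {0:a, 2:i}
drop-orders for the pieces not yet dropped (sum over which currently-grounded one goes next):
  1 to go: {3} 1  {4} 1
  2 to go: {1,3} 1  {2,4} 1  {3,4} 2
  3 to go: {0,1,3} 1  {1,3,4} 3  {2,3,4} 3
  if 0:a drops first: 6 orders
  if 2:i drops first: 4 orders
heap linearizations: 10

10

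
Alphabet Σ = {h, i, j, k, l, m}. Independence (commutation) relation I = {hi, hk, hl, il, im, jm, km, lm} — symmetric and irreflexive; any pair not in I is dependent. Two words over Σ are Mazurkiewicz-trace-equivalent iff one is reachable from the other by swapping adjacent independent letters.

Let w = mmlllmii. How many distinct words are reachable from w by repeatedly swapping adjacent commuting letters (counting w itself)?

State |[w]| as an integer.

#0=m has no predecessor
#1=m depends on [0:m]
#2=l has no predecessor
#3=l depends on [2:l]
#4=l depends on [3:l]
#5=m depends on [1:m]
#6=i has no predecessor
#7=i depends on [6:i]
sources: [0:m, 2:l, 6:i]
N(rest) = Σ N(rest − s) over sources s of rest; N(one piece) = 1:
  size 1 → [4]=1  [5]=1  [7]=1
  size 2 → [1,5]=1  [3,4]=1  [4,5]=2  [4,7]=2  [5,7]=2  [6,7]=1
  size 3 → [0,1,5]=1  [1,4,5]=3  [1,5,7]=3  [2,3,4]=1  [3,4,5]=3  [3,4,7]=3  [4,5,7]=6  [4,6,7]=3  [5,6,7]=3
  size 4 → [0,1,4,5]=4  [0,1,5,7]=4  [1,3,4,5]=6  [1,4,5,7]=12  [1,5,6,7]=6  [2,3,4,5]=4  [2,3,4,7]=4  [3,4,5,7]=12  [3,4,6,7]=6  [4,5,6,7]=12
  size 5 → [0,1,3,4,5]=10  [0,1,4,5,7]=20  [0,1,5,6,7]=10  [1,2,3,4,5]=10  [1,3,4,5,7]=30  [1,4,5,6,7]=30  [2,3,4,5,7]=20  [2,3,4,6,7]=10  [3,4,5,6,7]=30
  size 6 → [0,1,2,3,4,5]=20  [0,1,3,4,5,7]=60  [0,1,4,5,6,7]=60  [1,2,3,4,5,7]=60  [1,3,4,5,6,7]=90  [2,3,4,5,6,7]=60
  first=0(m) contributes 210
  first=2(l) contributes 210
  first=6(i) contributes 140
|[w]| = 560

560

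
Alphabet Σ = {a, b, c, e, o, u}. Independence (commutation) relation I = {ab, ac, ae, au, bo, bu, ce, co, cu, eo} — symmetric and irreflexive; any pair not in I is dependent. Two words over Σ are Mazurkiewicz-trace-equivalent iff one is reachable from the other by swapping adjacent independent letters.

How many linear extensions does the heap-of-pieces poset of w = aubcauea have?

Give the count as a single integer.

504

drop 0:a onto floor
drop 1:u onto floor
drop 2:b onto floor
drop 3:c onto {2:b}
drop 4:a onto {0:a}
drop 5:u onto {1:u}
drop 6:e onto {2:b, 5:u}
drop 7:a onto {4:a}
ground layer = {0:a, 1:u, 2:b}
drop-orders for the pieces not yet dropped (sum over which currently-grounded one goes next):
  1 to go: {3} 1  {6} 1  {7} 1
  2 to go: {3,6} 2  {3,7} 2  {4,7} 1  {5,6} 1  {6,7} 2
  3 to go: {0,4,7} 1  {1,5,6} 1  {2,3,6} 2  {3,4,7} 3  {3,5,6} 3  {3,6,7} 6  {4,6,7} 3  {5,6,7} 3
  4 to go: {0,3,4,7} 4  {0,4,6,7} 4  {1,3,5,6} 4  {1,5,6,7} 4  {2,3,5,6} 5  {2,3,6,7} 8  {3,4,6,7} 12  {3,5,6,7} 12  {4,5,6,7} 6
  5 to go: {0,3,4,6,7} 20  {0,4,5,6,7} 10  {1,2,3,5,6} 9  {1,3,5,6,7} 20  {1,4,5,6,7} 10  {2,3,4,6,7} 20  {2,3,5,6,7} 25  {3,4,5,6,7} 30
  6 to go: {0,1,4,5,6,7} 20  {0,2,3,4,6,7} 40  {0,3,4,5,6,7} 60  {1,2,3,5,6,7} 54  {1,3,4,5,6,7} 60  {2,3,4,5,6,7} 75
  if 0:a drops first: 189 orders
  if 1:u drops first: 175 orders
  if 2:b drops first: 140 orders
heap linearizations: 504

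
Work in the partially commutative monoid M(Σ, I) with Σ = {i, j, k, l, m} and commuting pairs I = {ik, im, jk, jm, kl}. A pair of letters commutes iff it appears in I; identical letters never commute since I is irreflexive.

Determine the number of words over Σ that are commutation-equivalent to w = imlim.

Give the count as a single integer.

4

piece 0:i — minimal
piece 1:m — minimal
piece 2:l rests on {0:i, 1:m}
piece 3:i rests on {2:l}
piece 4:m rests on {2:l}
minimal pieces: {0:i, 1:m}
ways to finish when only these pieces remain (= sum over removing one remaining piece with nothing left below it):
  1 left: {3}→1  {4}→1
  2 left: {3,4}→2
  3 left: {2,3,4}→2
  placing 0:i first → 2 extensions
  placing 1:m first → 2 extensions
total linear extensions = 4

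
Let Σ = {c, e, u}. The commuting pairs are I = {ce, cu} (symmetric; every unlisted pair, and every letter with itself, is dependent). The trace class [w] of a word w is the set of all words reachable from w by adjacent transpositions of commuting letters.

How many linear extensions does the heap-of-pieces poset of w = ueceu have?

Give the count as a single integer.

drop 0:u onto floor
drop 1:e onto {0:u}
drop 2:c onto floor
drop 3:e onto {1:e}
drop 4:u onto {3:e}
ground layer = {0:u, 2:c}
drop-orders for the pieces not yet dropped (sum over which currently-grounded one goes next):
  1 to go: {2} 1  {4} 1
  2 to go: {2,4} 2  {3,4} 1
  3 to go: {1,3,4} 1  {2,3,4} 3
  if 0:u drops first: 4 orders
  if 2:c drops first: 1 orders
heap linearizations: 5

5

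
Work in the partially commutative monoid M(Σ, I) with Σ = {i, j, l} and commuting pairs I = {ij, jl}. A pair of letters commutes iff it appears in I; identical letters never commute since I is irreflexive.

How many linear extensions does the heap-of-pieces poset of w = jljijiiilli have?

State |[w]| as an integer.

165

#0=j has no predecessor
#1=l has no predecessor
#2=j depends on [0:j]
#3=i depends on [1:l]
#4=j depends on [2:j]
#5=i depends on [3:i]
#6=i depends on [5:i]
#7=i depends on [6:i]
#8=l depends on [7:i]
#9=l depends on [8:l]
#10=i depends on [9:l]
sources: [0:j, 1:l]
N(rest) = Σ N(rest − s) over sources s of rest; N(one piece) = 1:
  size 1 → [4]=1  [10]=1
  size 2 → [2,4]=1  [4,10]=2  [9,10]=1
  size 3 → [0,2,4]=1  [2,4,10]=3  [4,9,10]=3  [8,9,10]=1
  size 4 → [0,2,4,10]=4  [2,4,9,10]=6  [4,8,9,10]=4  [7,8,9,10]=1
  size 5 → [0,2,4,9,10]=10  [2,4,8,9,10]=10  [4,7,8,9,10]=5  [6,7,8,9,10]=1
  size 6 → [0,2,4,8,9,10]=20  [2,4,7,8,9,10]=15  [4,6,7,8,9,10]=6  [5,6,7,8,9,10]=1
  size 7 → [0,2,4,7,8,9,10]=35  [2,4,6,7,8,9,10]=21  [3,5,6,7,8,9,10]=1  [4,5,6,7,8,9,10]=7
  size 8 → [0,2,4,6,7,8,9,10]=56  [1,3,5,6,7,8,9,10]=1  [2,4,5,6,7,8,9,10]=28  [3,4,5,6,7,8,9,10]=8
  size 9 → [0,2,4,5,6,7,8,9,10]=84  [1,3,4,5,6,7,8,9,10]=9  [2,3,4,5,6,7,8,9,10]=36
  first=0(j) contributes 45
  first=1(l) contributes 120
|[w]| = 165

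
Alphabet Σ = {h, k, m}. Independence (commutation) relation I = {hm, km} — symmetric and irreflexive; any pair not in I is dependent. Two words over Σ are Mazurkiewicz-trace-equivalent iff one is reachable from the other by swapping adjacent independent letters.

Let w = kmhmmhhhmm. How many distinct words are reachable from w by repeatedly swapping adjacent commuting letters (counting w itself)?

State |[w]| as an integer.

252

drop 0:k onto floor
drop 1:m onto floor
drop 2:h onto {0:k}
drop 3:m onto {1:m}
drop 4:m onto {3:m}
drop 5:h onto {2:h}
drop 6:h onto {5:h}
drop 7:h onto {6:h}
drop 8:m onto {4:m}
drop 9:m onto {8:m}
ground layer = {0:k, 1:m}
drop-orders for the pieces not yet dropped (sum over which currently-grounded one goes next):
  1 to go: {7} 1  {9} 1
  2 to go: {6,7} 1  {7,9} 2  {8,9} 1
  3 to go: {4,8,9} 1  {5,6,7} 1  {6,7,9} 3  {7,8,9} 3
  4 to go: {2,5,6,7} 1  {3,4,8,9} 1  {4,7,8,9} 4  {5,6,7,9} 4  {6,7,8,9} 6
  5 to go: {0,2,5,6,7} 1  {1,3,4,8,9} 1  {2,5,6,7,9} 5  {3,4,7,8,9} 5  {4,6,7,8,9} 10  {5,6,7,8,9} 10
  6 to go: {0,2,5,6,7,9} 6  {1,3,4,7,8,9} 6  {2,5,6,7,8,9} 15  {3,4,6,7,8,9} 15  {4,5,6,7,8,9} 20
  7 to go: {0,2,5,6,7,8,9} 21  {1,3,4,6,7,8,9} 21  {2,4,5,6,7,8,9} 35  {3,4,5,6,7,8,9} 35
  8 to go: {0,2,4,5,6,7,8,9} 56  {1,3,4,5,6,7,8,9} 56  {2,3,4,5,6,7,8,9} 70
  if 0:k drops first: 126 orders
  if 1:m drops first: 126 orders
heap linearizations: 252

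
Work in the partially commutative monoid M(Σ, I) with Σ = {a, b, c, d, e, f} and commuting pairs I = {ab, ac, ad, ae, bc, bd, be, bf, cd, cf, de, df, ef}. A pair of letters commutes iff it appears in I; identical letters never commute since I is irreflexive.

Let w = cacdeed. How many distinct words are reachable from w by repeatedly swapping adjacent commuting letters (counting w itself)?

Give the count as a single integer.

0(c) covers ∅
1(a) covers ∅
2(c) covers 0:c
3(d) covers ∅
4(e) covers 2:c
5(e) covers 4:e
6(d) covers 3:d
floor of heap: 0:c, 1:a, 3:d
completions by unplaced set U, small U first (add the entries for U minus each lowest piece of U):
  |U|=1: {1}:1  {5}:1  {6}:1
  |U|=2: {1,5}:2  {1,6}:2  {3,6}:1  {4,5}:1  {5,6}:2
  |U|=3: {1,3,6}:3  {1,4,5}:3  {1,5,6}:6  {2,4,5}:1  {3,5,6}:3  {4,5,6}:3
  |U|=4: {0,2,4,5}:1  {1,2,4,5}:4  {1,3,5,6}:12  {1,4,5,6}:12  {2,4,5,6}:4  {3,4,5,6}:6
  |U|=5: {0,1,2,4,5}:5  {0,2,4,5,6}:5  {1,2,4,5,6}:20  {1,3,4,5,6}:30  {2,3,4,5,6}:10
  start at 0(c): 60
  start at 1(a): 15
  start at 3(d): 30
sum over floor = 105

105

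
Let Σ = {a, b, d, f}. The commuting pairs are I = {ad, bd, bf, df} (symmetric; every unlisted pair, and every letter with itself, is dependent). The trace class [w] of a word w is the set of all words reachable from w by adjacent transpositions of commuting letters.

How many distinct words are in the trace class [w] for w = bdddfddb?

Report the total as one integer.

#0=b has no predecessor
#1=d has no predecessor
#2=d depends on [1:d]
#3=d depends on [2:d]
#4=f has no predecessor
#5=d depends on [3:d]
#6=d depends on [5:d]
#7=b depends on [0:b]
sources: [0:b, 1:d, 4:f]
N(rest) = Σ N(rest − s) over sources s of rest; N(one piece) = 1:
  size 1 → [4]=1  [6]=1  [7]=1
  size 2 → [0,7]=1  [4,6]=2  [4,7]=2  [5,6]=1  [6,7]=2
  size 3 → [0,4,7]=3  [0,6,7]=3  [3,5,6]=1  [4,5,6]=3  [4,6,7]=6  [5,6,7]=3
  size 4 → [0,4,6,7]=12  [0,5,6,7]=6  [2,3,5,6]=1  [3,4,5,6]=4  [3,5,6,7]=4  [4,5,6,7]=12
  size 5 → [0,3,5,6,7]=10  [0,4,5,6,7]=30  [1,2,3,5,6]=1  [2,3,4,5,6]=5  [2,3,5,6,7]=5  [3,4,5,6,7]=20
  size 6 → [0,2,3,5,6,7]=15  [0,3,4,5,6,7]=60  [1,2,3,4,5,6]=6  [1,2,3,5,6,7]=6  [2,3,4,5,6,7]=30
  first=0(b) contributes 42
  first=1(d) contributes 105
  first=4(f) contributes 21
|[w]| = 168

168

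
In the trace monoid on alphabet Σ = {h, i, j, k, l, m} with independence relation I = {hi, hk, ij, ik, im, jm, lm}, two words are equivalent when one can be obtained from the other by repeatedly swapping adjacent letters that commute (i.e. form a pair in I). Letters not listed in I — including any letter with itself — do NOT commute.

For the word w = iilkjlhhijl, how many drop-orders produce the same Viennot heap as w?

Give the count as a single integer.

4

0(i) covers ∅
1(i) covers 0:i
2(l) covers 1:i
3(k) covers 2:l
4(j) covers 3:k
5(l) covers 4:j
6(h) covers 5:l
7(h) covers 6:h
8(i) covers 5:l
9(j) covers 7:h
10(l) covers 8:i, 9:j
floor of heap: 0:i
completions by unplaced set U, small U first (add the entries for U minus each lowest piece of U):
  |U|=1: {10}:1
  |U|=2: {8,10}:1  {9,10}:1
  |U|=3: {7,9,10}:1  {8,9,10}:2
  |U|=4: {6,7,9,10}:1  {7,8,9,10}:3
  |U|=5: {6,7,8,9,10}:4
  |U|=6: {5,6,7,8,9,10}:4
  |U|=7: {4,5,6,7,8,9,10}:4
  |U|=8: {3,4,5,6,7,8,9,10}:4
  |U|=9: {2,3,4,5,6,7,8,9,10}:4
  start at 0(i): 4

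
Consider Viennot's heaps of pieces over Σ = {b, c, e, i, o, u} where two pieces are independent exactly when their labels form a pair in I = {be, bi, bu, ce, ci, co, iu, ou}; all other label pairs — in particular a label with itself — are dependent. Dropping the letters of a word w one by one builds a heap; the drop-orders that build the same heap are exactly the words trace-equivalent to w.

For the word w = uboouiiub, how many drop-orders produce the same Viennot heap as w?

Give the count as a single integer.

#0=u has no predecessor
#1=b has no predecessor
#2=o depends on [1:b]
#3=o depends on [2:o]
#4=u depends on [0:u]
#5=i depends on [3:o]
#6=i depends on [5:i]
#7=u depends on [4:u]
#8=b depends on [3:o]
sources: [0:u, 1:b]
N(rest) = Σ N(rest − s) over sources s of rest; N(one piece) = 1:
  size 1 → [6]=1  [7]=1  [8]=1
  size 2 → [4,7]=1  [5,6]=1  [6,7]=2  [6,8]=2  [7,8]=2
  size 3 → [0,4,7]=1  [4,6,7]=3  [4,7,8]=3  [5,6,7]=3  [5,6,8]=3  [6,7,8]=6
  size 4 → [0,4,6,7]=4  [0,4,7,8]=4  [3,5,6,8]=3  [4,5,6,7]=6  [4,6,7,8]=12  [5,6,7,8]=12
  size 5 → [0,4,5,6,7]=10  [0,4,6,7,8]=20  [2,3,5,6,8]=3  [3,5,6,7,8]=15  [4,5,6,7,8]=30
  size 6 → [0,4,5,6,7,8]=60  [1,2,3,5,6,8]=3  [2,3,5,6,7,8]=18  [3,4,5,6,7,8]=45
  size 7 → [0,3,4,5,6,7,8]=105  [1,2,3,5,6,7,8]=21  [2,3,4,5,6,7,8]=63
  first=0(u) contributes 84
  first=1(b) contributes 168
|[w]| = 252

252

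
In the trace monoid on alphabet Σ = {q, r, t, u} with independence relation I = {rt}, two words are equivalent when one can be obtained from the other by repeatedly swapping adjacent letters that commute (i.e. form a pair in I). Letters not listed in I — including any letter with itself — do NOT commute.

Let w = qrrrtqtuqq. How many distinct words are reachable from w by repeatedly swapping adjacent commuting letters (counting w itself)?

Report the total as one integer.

0(q) covers ∅
1(r) covers 0:q
2(r) covers 1:r
3(r) covers 2:r
4(t) covers 0:q
5(q) covers 3:r, 4:t
6(t) covers 5:q
7(u) covers 6:t
8(q) covers 7:u
9(q) covers 8:q
floor of heap: 0:q
completions by unplaced set U, small U first (add the entries for U minus each lowest piece of U):
  |U|=1: {9}:1
  |U|=2: {8,9}:1
  |U|=3: {7,8,9}:1
  |U|=4: {6,7,8,9}:1
  |U|=5: {5,6,7,8,9}:1
  |U|=6: {3,5,6,7,8,9}:1  {4,5,6,7,8,9}:1
  |U|=7: {2,3,5,6,7,8,9}:1  {3,4,5,6,7,8,9}:2
  |U|=8: {1,2,3,5,6,7,8,9}:1  {2,3,4,5,6,7,8,9}:3
  start at 0(q): 4

4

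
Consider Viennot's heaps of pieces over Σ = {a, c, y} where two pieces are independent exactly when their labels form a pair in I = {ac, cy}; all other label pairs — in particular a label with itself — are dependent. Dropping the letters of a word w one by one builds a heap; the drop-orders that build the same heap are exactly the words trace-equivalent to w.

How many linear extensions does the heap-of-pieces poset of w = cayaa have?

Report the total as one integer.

drop 0:c onto floor
drop 1:a onto floor
drop 2:y onto {1:a}
drop 3:a onto {2:y}
drop 4:a onto {3:a}
ground layer = {0:c, 1:a}
drop-orders for the pieces not yet dropped (sum over which currently-grounded one goes next):
  1 to go: {0} 1  {4} 1
  2 to go: {0,4} 2  {3,4} 1
  3 to go: {0,3,4} 3  {2,3,4} 1
  if 0:c drops first: 1 orders
  if 1:a drops first: 4 orders
heap linearizations: 5

5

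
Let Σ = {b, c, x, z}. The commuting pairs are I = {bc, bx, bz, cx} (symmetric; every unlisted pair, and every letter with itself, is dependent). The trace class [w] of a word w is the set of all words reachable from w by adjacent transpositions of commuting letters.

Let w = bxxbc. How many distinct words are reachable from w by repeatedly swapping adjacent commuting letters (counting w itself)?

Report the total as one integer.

0(b) covers ∅
1(x) covers ∅
2(x) covers 1:x
3(b) covers 0:b
4(c) covers ∅
floor of heap: 0:b, 1:x, 4:c
completions by unplaced set U, small U first (add the entries for U minus each lowest piece of U):
  |U|=1: {2}:1  {3}:1  {4}:1
  |U|=2: {0,3}:1  {1,2}:1  {2,3}:2  {2,4}:2  {3,4}:2
  |U|=3: {0,2,3}:3  {0,3,4}:3  {1,2,3}:3  {1,2,4}:3  {2,3,4}:6
  start at 0(b): 12
  start at 1(x): 12
  start at 4(c): 6
sum over floor = 30

30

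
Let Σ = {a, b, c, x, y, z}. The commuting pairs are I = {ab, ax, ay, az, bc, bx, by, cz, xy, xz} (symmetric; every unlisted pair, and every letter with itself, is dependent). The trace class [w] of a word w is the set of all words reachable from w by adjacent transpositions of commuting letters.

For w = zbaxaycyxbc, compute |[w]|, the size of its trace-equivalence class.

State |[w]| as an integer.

drop 0:z onto floor
drop 1:b onto {0:z}
drop 2:a onto floor
drop 3:x onto floor
drop 4:a onto {2:a}
drop 5:y onto {0:z}
drop 6:c onto {3:x, 4:a, 5:y}
drop 7:y onto {6:c}
drop 8:x onto {6:c}
drop 9:b onto {1:b}
drop 10:c onto {7:y, 8:x}
ground layer = {0:z, 2:a, 3:x}
drop-orders for the pieces not yet dropped (sum over which currently-grounded one goes next):
  1 to go: {9} 1  {10} 1
  2 to go: {1,9} 1  {7,10} 1  {8,10} 1  {9,10} 2
  3 to go: {1,9,10} 3  {7,8,10} 2  {7,9,10} 3  {8,9,10} 3
  4 to go: {1,7,9,10} 6  {1,8,9,10} 6  {6,7,8,10} 2  {7,8,9,10} 8
  5 to go: {1,7,8,9,10} 20  {3,6,7,8,10} 2  {4,6,7,8,10} 2  {5,6,7,8,10} 2  {6,7,8,9,10} 10
  6 to go: {1,6,7,8,9,10} 30  {2,4,6,7,8,10} 2  {3,4,6,7,8,10} 4  {3,5,6,7,8,10} 4  {3,6,7,8,9,10} 12  {4,5,6,7,8,10} 4  {4,6,7,8,9,10} 12  {5,6,7,8,9,10} 12
  7 to go: {1,3,6,7,8,9,10} 42  {1,4,6,7,8,9,10} 42  {1,5,6,7,8,9,10} 42  {2,3,4,6,7,8,10} 6  {2,4,5,6,7,8,10} 6  {2,4,6,7,8,9,10} 14  {3,4,5,6,7,8,10} 12  {3,4,6,7,8,9,10} 28  {3,5,6,7,8,9,10} 28  {4,5,6,7,8,9,10} 28
  8 to go: {0,1,5,6,7,8,9,10} 42  {1,2,4,6,7,8,9,10} 56  {1,3,4,6,7,8,9,10} 112  {1,3,5,6,7,8,9,10} 112  {1,4,5,6,7,8,9,10} 112  {2,3,4,5,6,7,8,10} 24  {2,3,4,6,7,8,9,10} 48  {2,4,5,6,7,8,9,10} 48  {3,4,5,6,7,8,9,10} 96
  9 to go: {0,1,3,5,6,7,8,9,10} 154  {0,1,4,5,6,7,8,9,10} 154  {1,2,3,4,6,7,8,9,10} 216  {1,2,4,5,6,7,8,9,10} 216  {1,3,4,5,6,7,8,9,10} 432  {2,3,4,5,6,7,8,9,10} 216
  if 0:z drops first: 1080 orders
  if 2:a drops first: 740 orders
  if 3:x drops first: 370 orders
heap linearizations: 2190

2190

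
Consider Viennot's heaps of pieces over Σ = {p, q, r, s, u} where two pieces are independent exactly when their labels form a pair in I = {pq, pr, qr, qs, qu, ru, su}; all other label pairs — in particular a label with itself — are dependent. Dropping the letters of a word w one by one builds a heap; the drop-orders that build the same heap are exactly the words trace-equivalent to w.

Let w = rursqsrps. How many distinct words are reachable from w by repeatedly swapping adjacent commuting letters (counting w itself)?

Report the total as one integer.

piece 0:r — minimal
piece 1:u — minimal
piece 2:r rests on {0:r}
piece 3:s rests on {2:r}
piece 4:q — minimal
piece 5:s rests on {3:s}
piece 6:r rests on {5:s}
piece 7:p rests on {1:u, 5:s}
piece 8:s rests on {6:r, 7:p}
minimal pieces: {0:r, 1:u, 4:q}
ways to finish when only these pieces remain (= sum over removing one remaining piece with nothing left below it):
  1 left: {4}→1  {8}→1
  2 left: {4,8}→2  {6,8}→1  {7,8}→1
  3 left: {1,7,8}→1  {4,6,8}→3  {4,7,8}→3  {6,7,8}→2
  4 left: {1,4,7,8}→4  {1,6,7,8}→3  {4,6,7,8}→8  {5,6,7,8}→2
  5 left: {1,4,6,7,8}→15  {1,5,6,7,8}→5  {3,5,6,7,8}→2  {4,5,6,7,8}→10
  6 left: {1,3,5,6,7,8}→7  {1,4,5,6,7,8}→30  {2,3,5,6,7,8}→2  {3,4,5,6,7,8}→12
  7 left: {0,2,3,5,6,7,8}→2  {1,2,3,5,6,7,8}→9  {1,3,4,5,6,7,8}→49  {2,3,4,5,6,7,8}→14
  placing 0:r first → 72 extensions
  placing 1:u first → 16 extensions
  placing 4:q first → 11 extensions
total linear extensions = 99

99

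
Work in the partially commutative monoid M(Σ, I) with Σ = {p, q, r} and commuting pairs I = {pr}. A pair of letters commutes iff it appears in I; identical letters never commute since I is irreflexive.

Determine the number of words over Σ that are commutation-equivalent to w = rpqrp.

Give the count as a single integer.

#0=r has no predecessor
#1=p has no predecessor
#2=q depends on [0:r, 1:p]
#3=r depends on [2:q]
#4=p depends on [2:q]
sources: [0:r, 1:p]
N(rest) = Σ N(rest − s) over sources s of rest; N(one piece) = 1:
  size 1 → [3]=1  [4]=1
  size 2 → [3,4]=2
  size 3 → [2,3,4]=2
  first=0(r) contributes 2
  first=1(p) contributes 2
|[w]| = 4

4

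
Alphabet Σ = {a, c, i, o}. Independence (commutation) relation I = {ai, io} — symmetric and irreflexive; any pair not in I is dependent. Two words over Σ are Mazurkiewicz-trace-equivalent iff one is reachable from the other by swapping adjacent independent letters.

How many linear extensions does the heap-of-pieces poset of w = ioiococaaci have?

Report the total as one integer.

6

0(i) covers ∅
1(o) covers ∅
2(i) covers 0:i
3(o) covers 1:o
4(c) covers 2:i, 3:o
5(o) covers 4:c
6(c) covers 5:o
7(a) covers 6:c
8(a) covers 7:a
9(c) covers 8:a
10(i) covers 9:c
floor of heap: 0:i, 1:o
completions by unplaced set U, small U first (add the entries for U minus each lowest piece of U):
  |U|=1: {10}:1
  |U|=2: {9,10}:1
  |U|=3: {8,9,10}:1
  |U|=4: {7,8,9,10}:1
  |U|=5: {6,7,8,9,10}:1
  |U|=6: {5,6,7,8,9,10}:1
  |U|=7: {4,5,6,7,8,9,10}:1
  |U|=8: {2,4,5,6,7,8,9,10}:1  {3,4,5,6,7,8,9,10}:1
  |U|=9: {0,2,4,5,6,7,8,9,10}:1  {1,3,4,5,6,7,8,9,10}:1  {2,3,4,5,6,7,8,9,10}:2
  start at 0(i): 3
  start at 1(o): 3
sum over floor = 6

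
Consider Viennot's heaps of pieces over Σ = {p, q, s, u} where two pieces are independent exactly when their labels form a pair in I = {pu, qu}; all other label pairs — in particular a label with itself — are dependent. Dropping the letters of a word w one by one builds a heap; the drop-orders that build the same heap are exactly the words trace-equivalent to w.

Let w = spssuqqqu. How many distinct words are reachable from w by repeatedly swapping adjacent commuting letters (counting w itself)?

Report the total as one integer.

10

piece 0:s — minimal
piece 1:p rests on {0:s}
piece 2:s rests on {1:p}
piece 3:s rests on {2:s}
piece 4:u rests on {3:s}
piece 5:q rests on {3:s}
piece 6:q rests on {5:q}
piece 7:q rests on {6:q}
piece 8:u rests on {4:u}
minimal pieces: {0:s}
ways to finish when only these pieces remain (= sum over removing one remaining piece with nothing left below it):
  1 left: {7}→1  {8}→1
  2 left: {4,8}→1  {6,7}→1  {7,8}→2
  3 left: {4,7,8}→3  {5,6,7}→1  {6,7,8}→3
  4 left: {4,6,7,8}→6  {5,6,7,8}→4
  5 left: {4,5,6,7,8}→10
  6 left: {3,4,5,6,7,8}→10
  7 left: {2,3,4,5,6,7,8}→10
  placing 0:s first → 10 extensions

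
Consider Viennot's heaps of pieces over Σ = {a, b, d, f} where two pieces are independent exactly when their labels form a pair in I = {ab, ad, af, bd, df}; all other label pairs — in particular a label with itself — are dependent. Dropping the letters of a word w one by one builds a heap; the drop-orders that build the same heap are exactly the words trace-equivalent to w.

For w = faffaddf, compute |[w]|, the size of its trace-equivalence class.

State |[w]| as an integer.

420

drop 0:f onto floor
drop 1:a onto floor
drop 2:f onto {0:f}
drop 3:f onto {2:f}
drop 4:a onto {1:a}
drop 5:d onto floor
drop 6:d onto {5:d}
drop 7:f onto {3:f}
ground layer = {0:f, 1:a, 5:d}
drop-orders for the pieces not yet dropped (sum over which currently-grounded one goes next):
  1 to go: {4} 1  {6} 1  {7} 1
  2 to go: {1,4} 1  {3,7} 1  {4,6} 2  {4,7} 2  {5,6} 1  {6,7} 2
  3 to go: {1,4,6} 3  {1,4,7} 3  {2,3,7} 1  {3,4,7} 3  {3,6,7} 3  {4,5,6} 3  {4,6,7} 6  {5,6,7} 3
  4 to go: {0,2,3,7} 1  {1,3,4,7} 6  {1,4,5,6} 6  {1,4,6,7} 12  {2,3,4,7} 4  {2,3,6,7} 4  {3,4,6,7} 12  {3,5,6,7} 6  {4,5,6,7} 12
  5 to go: {0,2,3,4,7} 5  {0,2,3,6,7} 5  {1,2,3,4,7} 10  {1,3,4,6,7} 30  {1,4,5,6,7} 30  {2,3,4,6,7} 20  {2,3,5,6,7} 10  {3,4,5,6,7} 30
  6 to go: {0,1,2,3,4,7} 15  {0,2,3,4,6,7} 30  {0,2,3,5,6,7} 15  {1,2,3,4,6,7} 60  {1,3,4,5,6,7} 90  {2,3,4,5,6,7} 60
  if 0:f drops first: 210 orders
  if 1:a drops first: 105 orders
  if 5:d drops first: 105 orders
heap linearizations: 420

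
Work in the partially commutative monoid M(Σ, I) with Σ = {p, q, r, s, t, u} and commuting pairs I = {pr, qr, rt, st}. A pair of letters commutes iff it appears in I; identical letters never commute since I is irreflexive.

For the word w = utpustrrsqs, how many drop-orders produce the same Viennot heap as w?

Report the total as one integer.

piece 0:u — minimal
piece 1:t rests on {0:u}
piece 2:p rests on {1:t}
piece 3:u rests on {2:p}
piece 4:s rests on {3:u}
piece 5:t rests on {3:u}
piece 6:r rests on {4:s}
piece 7:r rests on {6:r}
piece 8:s rests on {7:r}
piece 9:q rests on {5:t, 8:s}
piece 10:s rests on {9:q}
minimal pieces: {0:u}
ways to finish when only these pieces remain (= sum over removing one remaining piece with nothing left below it):
  1 left: {10}→1
  2 left: {9,10}→1
  3 left: {5,9,10}→1  {8,9,10}→1
  4 left: {5,8,9,10}→2  {7,8,9,10}→1
  5 left: {5,7,8,9,10}→3  {6,7,8,9,10}→1
  6 left: {4,6,7,8,9,10}→1  {5,6,7,8,9,10}→4
  7 left: {4,5,6,7,8,9,10}→5
  8 left: {3,4,5,6,7,8,9,10}→5
  9 left: {2,3,4,5,6,7,8,9,10}→5
  placing 0:u first → 5 extensions

5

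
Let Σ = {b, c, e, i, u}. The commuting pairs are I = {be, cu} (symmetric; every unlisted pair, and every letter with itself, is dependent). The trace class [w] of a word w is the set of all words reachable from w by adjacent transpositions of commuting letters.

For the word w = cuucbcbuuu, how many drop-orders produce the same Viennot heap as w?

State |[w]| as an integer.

6

0(c) covers ∅
1(u) covers ∅
2(u) covers 1:u
3(c) covers 0:c
4(b) covers 2:u, 3:c
5(c) covers 4:b
6(b) covers 5:c
7(u) covers 6:b
8(u) covers 7:u
9(u) covers 8:u
floor of heap: 0:c, 1:u
completions by unplaced set U, small U first (add the entries for U minus each lowest piece of U):
  |U|=1: {9}:1
  |U|=2: {8,9}:1
  |U|=3: {7,8,9}:1
  |U|=4: {6,7,8,9}:1
  |U|=5: {5,6,7,8,9}:1
  |U|=6: {4,5,6,7,8,9}:1
  |U|=7: {2,4,5,6,7,8,9}:1  {3,4,5,6,7,8,9}:1
  |U|=8: {0,3,4,5,6,7,8,9}:1  {1,2,4,5,6,7,8,9}:1  {2,3,4,5,6,7,8,9}:2
  start at 0(c): 3
  start at 1(u): 3
sum over floor = 6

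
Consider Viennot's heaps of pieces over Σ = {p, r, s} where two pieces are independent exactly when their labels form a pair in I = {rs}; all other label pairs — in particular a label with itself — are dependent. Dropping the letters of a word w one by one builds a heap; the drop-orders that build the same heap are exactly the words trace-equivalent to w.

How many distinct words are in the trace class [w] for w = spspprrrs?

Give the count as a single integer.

4

piece 0:s — minimal
piece 1:p rests on {0:s}
piece 2:s rests on {1:p}
piece 3:p rests on {2:s}
piece 4:p rests on {3:p}
piece 5:r rests on {4:p}
piece 6:r rests on {5:r}
piece 7:r rests on {6:r}
piece 8:s rests on {4:p}
minimal pieces: {0:s}
ways to finish when only these pieces remain (= sum over removing one remaining piece with nothing left below it):
  1 left: {7}→1  {8}→1
  2 left: {6,7}→1  {7,8}→2
  3 left: {5,6,7}→1  {6,7,8}→3
  4 left: {5,6,7,8}→4
  5 left: {4,5,6,7,8}→4
  6 left: {3,4,5,6,7,8}→4
  7 left: {2,3,4,5,6,7,8}→4
  placing 0:s first → 4 extensions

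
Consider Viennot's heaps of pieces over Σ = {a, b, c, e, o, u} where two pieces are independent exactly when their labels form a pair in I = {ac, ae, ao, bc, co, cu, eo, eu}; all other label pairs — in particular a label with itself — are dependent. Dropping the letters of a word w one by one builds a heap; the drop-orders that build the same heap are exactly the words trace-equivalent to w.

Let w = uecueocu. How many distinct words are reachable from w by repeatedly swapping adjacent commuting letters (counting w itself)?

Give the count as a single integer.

0(u) covers ∅
1(e) covers ∅
2(c) covers 1:e
3(u) covers 0:u
4(e) covers 2:c
5(o) covers 3:u
6(c) covers 4:e
7(u) covers 5:o
floor of heap: 0:u, 1:e
completions by unplaced set U, small U first (add the entries for U minus each lowest piece of U):
  |U|=1: {6}:1  {7}:1
  |U|=2: {4,6}:1  {5,7}:1  {6,7}:2
  |U|=3: {2,4,6}:1  {3,5,7}:1  {4,6,7}:3  {5,6,7}:3
  |U|=4: {0,3,5,7}:1  {1,2,4,6}:1  {2,4,6,7}:4  {3,5,6,7}:4  {4,5,6,7}:6
  |U|=5: {0,3,5,6,7}:5  {1,2,4,6,7}:5  {2,4,5,6,7}:10  {3,4,5,6,7}:10
  |U|=6: {0,3,4,5,6,7}:15  {1,2,4,5,6,7}:15  {2,3,4,5,6,7}:20
  start at 0(u): 35
  start at 1(e): 35
sum over floor = 70

70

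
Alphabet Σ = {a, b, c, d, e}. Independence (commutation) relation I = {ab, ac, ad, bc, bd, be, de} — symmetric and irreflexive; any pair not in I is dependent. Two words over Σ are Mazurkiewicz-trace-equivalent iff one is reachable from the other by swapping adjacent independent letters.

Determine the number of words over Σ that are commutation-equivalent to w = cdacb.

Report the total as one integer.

20

piece 0:c — minimal
piece 1:d rests on {0:c}
piece 2:a — minimal
piece 3:c rests on {1:d}
piece 4:b — minimal
minimal pieces: {0:c, 2:a, 4:b}
ways to finish when only these pieces remain (= sum over removing one remaining piece with nothing left below it):
  1 left: {2}→1  {3}→1  {4}→1
  2 left: {1,3}→1  {2,3}→2  {2,4}→2  {3,4}→2
  3 left: {0,1,3}→1  {1,2,3}→3  {1,3,4}→3  {2,3,4}→6
  placing 0:c first → 12 extensions
  placing 2:a first → 4 extensions
  placing 4:b first → 4 extensions
total linear extensions = 20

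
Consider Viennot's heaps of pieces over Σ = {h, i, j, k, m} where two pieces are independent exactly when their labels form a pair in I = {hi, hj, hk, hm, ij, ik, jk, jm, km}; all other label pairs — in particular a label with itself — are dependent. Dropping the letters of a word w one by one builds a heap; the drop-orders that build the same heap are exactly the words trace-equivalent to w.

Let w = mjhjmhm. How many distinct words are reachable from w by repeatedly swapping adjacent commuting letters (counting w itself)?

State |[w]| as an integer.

210

drop 0:m onto floor
drop 1:j onto floor
drop 2:h onto floor
drop 3:j onto {1:j}
drop 4:m onto {0:m}
drop 5:h onto {2:h}
drop 6:m onto {4:m}
ground layer = {0:m, 1:j, 2:h}
drop-orders for the pieces not yet dropped (sum over which currently-grounded one goes next):
  1 to go: {3} 1  {5} 1  {6} 1
  2 to go: {1,3} 1  {2,5} 1  {3,5} 2  {3,6} 2  {4,6} 1  {5,6} 2
  3 to go: {0,4,6} 1  {1,3,5} 3  {1,3,6} 3  {2,3,5} 3  {2,5,6} 3  {3,4,6} 3  {3,5,6} 6  {4,5,6} 3
  4 to go: {0,3,4,6} 4  {0,4,5,6} 4  {1,2,3,5} 6  {1,3,4,6} 6  {1,3,5,6} 12  {2,3,5,6} 12  {2,4,5,6} 6  {3,4,5,6} 12
  5 to go: {0,1,3,4,6} 10  {0,2,4,5,6} 10  {0,3,4,5,6} 20  {1,2,3,5,6} 30  {1,3,4,5,6} 30  {2,3,4,5,6} 30
  if 0:m drops first: 90 orders
  if 1:j drops first: 60 orders
  if 2:h drops first: 60 orders
heap linearizations: 210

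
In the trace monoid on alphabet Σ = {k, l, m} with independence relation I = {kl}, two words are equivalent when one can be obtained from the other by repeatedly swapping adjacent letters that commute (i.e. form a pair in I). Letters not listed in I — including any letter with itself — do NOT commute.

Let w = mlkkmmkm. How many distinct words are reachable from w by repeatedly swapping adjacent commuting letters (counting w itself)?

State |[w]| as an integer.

piece 0:m — minimal
piece 1:l rests on {0:m}
piece 2:k rests on {0:m}
piece 3:k rests on {2:k}
piece 4:m rests on {1:l, 3:k}
piece 5:m rests on {4:m}
piece 6:k rests on {5:m}
piece 7:m rests on {6:k}
minimal pieces: {0:m}
ways to finish when only these pieces remain (= sum over removing one remaining piece with nothing left below it):
  1 left: {7}→1
  2 left: {6,7}→1
  3 left: {5,6,7}→1
  4 left: {4,5,6,7}→1
  5 left: {1,4,5,6,7}→1  {3,4,5,6,7}→1
  6 left: {1,3,4,5,6,7}→2  {2,3,4,5,6,7}→1
  placing 0:m first → 3 extensions

3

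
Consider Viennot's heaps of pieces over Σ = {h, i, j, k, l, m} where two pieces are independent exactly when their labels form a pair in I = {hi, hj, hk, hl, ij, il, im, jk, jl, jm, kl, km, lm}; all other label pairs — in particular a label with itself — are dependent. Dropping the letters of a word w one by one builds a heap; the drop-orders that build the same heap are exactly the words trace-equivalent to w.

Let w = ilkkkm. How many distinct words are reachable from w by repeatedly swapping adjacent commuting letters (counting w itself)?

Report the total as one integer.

piece 0:i — minimal
piece 1:l — minimal
piece 2:k rests on {0:i}
piece 3:k rests on {2:k}
piece 4:k rests on {3:k}
piece 5:m — minimal
minimal pieces: {0:i, 1:l, 5:m}
ways to finish when only these pieces remain (= sum over removing one remaining piece with nothing left below it):
  1 left: {1}→1  {4}→1  {5}→1
  2 left: {1,4}→2  {1,5}→2  {3,4}→1  {4,5}→2
  3 left: {1,3,4}→3  {1,4,5}→6  {2,3,4}→1  {3,4,5}→3
  4 left: {0,2,3,4}→1  {1,2,3,4}→4  {1,3,4,5}→12  {2,3,4,5}→4
  placing 0:i first → 20 extensions
  placing 1:l first → 5 extensions
  placing 5:m first → 5 extensions
total linear extensions = 30

30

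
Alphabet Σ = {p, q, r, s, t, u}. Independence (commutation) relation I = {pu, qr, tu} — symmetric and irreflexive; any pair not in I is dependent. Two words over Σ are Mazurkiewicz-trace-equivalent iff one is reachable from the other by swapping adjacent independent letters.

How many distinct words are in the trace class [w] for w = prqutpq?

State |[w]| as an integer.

6

drop 0:p onto floor
drop 1:r onto {0:p}
drop 2:q onto {0:p}
drop 3:u onto {1:r, 2:q}
drop 4:t onto {1:r, 2:q}
drop 5:p onto {4:t}
drop 6:q onto {3:u, 5:p}
ground layer = {0:p}
drop-orders for the pieces not yet dropped (sum over which currently-grounded one goes next):
  1 to go: {6} 1
  2 to go: {3,6} 1  {5,6} 1
  3 to go: {3,5,6} 2  {4,5,6} 1
  4 to go: {3,4,5,6} 3
  5 to go: {1,3,4,5,6} 3  {2,3,4,5,6} 3
  if 0:p drops first: 6 orders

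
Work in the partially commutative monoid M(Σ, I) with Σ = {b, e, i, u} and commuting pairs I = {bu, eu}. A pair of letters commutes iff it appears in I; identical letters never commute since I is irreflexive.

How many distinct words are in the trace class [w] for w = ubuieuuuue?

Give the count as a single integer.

45

#0=u has no predecessor
#1=b has no predecessor
#2=u depends on [0:u]
#3=i depends on [1:b, 2:u]
#4=e depends on [3:i]
#5=u depends on [3:i]
#6=u depends on [5:u]
#7=u depends on [6:u]
#8=u depends on [7:u]
#9=e depends on [4:e]
sources: [0:u, 1:b]
N(rest) = Σ N(rest − s) over sources s of rest; N(one piece) = 1:
  size 1 → [8]=1  [9]=1
  size 2 → [4,9]=1  [7,8]=1  [8,9]=2
  size 3 → [4,8,9]=3  [6,7,8]=1  [7,8,9]=3
  size 4 → [4,7,8,9]=6  [5,6,7,8]=1  [6,7,8,9]=4
  size 5 → [4,6,7,8,9]=10  [5,6,7,8,9]=5
  size 6 → [4,5,6,7,8,9]=15
  size 7 → [3,4,5,6,7,8,9]=15
  size 8 → [1,3,4,5,6,7,8,9]=15  [2,3,4,5,6,7,8,9]=15
  first=0(u) contributes 30
  first=1(b) contributes 15
|[w]| = 45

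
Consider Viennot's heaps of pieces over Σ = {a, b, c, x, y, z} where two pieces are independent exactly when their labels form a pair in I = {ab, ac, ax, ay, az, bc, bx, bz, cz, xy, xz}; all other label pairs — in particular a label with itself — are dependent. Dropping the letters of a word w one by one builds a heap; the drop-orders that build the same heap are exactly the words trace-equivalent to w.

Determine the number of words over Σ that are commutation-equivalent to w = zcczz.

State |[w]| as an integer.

10

piece 0:z — minimal
piece 1:c — minimal
piece 2:c rests on {1:c}
piece 3:z rests on {0:z}
piece 4:z rests on {3:z}
minimal pieces: {0:z, 1:c}
ways to finish when only these pieces remain (= sum over removing one remaining piece with nothing left below it):
  1 left: {2}→1  {4}→1
  2 left: {1,2}→1  {2,4}→2  {3,4}→1
  3 left: {0,3,4}→1  {1,2,4}→3  {2,3,4}→3
  placing 0:z first → 6 extensions
  placing 1:c first → 4 extensions
total linear extensions = 10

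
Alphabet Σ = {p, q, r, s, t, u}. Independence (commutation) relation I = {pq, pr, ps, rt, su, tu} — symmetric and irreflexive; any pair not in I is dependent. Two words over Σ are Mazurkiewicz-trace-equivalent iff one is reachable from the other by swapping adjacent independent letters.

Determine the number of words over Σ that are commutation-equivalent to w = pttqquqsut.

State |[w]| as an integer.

0(p) covers ∅
1(t) covers 0:p
2(t) covers 1:t
3(q) covers 2:t
4(q) covers 3:q
5(u) covers 4:q
6(q) covers 5:u
7(s) covers 6:q
8(u) covers 6:q
9(t) covers 7:s
floor of heap: 0:p
completions by unplaced set U, small U first (add the entries for U minus each lowest piece of U):
  |U|=1: {8}:1  {9}:1
  |U|=2: {7,9}:1  {8,9}:2
  |U|=3: {7,8,9}:3
  |U|=4: {6,7,8,9}:3
  |U|=5: {5,6,7,8,9}:3
  |U|=6: {4,5,6,7,8,9}:3
  |U|=7: {3,4,5,6,7,8,9}:3
  |U|=8: {2,3,4,5,6,7,8,9}:3
  start at 0(p): 3

3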